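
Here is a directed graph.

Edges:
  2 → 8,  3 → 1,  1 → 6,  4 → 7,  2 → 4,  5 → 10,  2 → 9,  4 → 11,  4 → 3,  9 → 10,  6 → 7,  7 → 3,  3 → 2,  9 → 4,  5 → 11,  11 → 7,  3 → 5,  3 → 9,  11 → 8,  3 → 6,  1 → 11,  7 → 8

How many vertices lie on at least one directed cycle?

9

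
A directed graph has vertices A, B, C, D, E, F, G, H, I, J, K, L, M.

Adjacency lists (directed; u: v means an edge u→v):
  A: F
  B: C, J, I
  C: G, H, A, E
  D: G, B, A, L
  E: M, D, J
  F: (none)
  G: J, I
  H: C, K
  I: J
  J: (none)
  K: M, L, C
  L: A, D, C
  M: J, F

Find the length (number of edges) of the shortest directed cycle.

For each vertex v, BFS finds the shortest path from v back to v.
The shortest such closed walk is H → C → H, length 2.

2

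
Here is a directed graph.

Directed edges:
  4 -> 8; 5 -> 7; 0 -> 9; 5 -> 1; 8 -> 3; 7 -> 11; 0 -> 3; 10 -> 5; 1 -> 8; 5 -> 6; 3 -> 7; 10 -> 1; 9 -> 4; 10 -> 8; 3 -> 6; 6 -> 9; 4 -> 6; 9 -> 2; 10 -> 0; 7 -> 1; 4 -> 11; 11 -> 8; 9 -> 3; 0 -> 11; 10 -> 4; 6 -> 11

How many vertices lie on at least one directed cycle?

8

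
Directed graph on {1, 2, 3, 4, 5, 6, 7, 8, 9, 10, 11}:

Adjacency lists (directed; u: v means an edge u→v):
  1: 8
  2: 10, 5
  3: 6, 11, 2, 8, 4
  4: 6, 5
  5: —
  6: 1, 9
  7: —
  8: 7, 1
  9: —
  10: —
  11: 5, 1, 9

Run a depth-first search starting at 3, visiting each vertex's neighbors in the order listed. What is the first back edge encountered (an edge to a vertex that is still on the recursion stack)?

8->1

DFS from 3 (visiting each vertex's neighbors in the order listed); mark gray on enter, black on exit:
3 gray
  6 gray
    1 gray
      8 gray
        7 gray
        7 black
        8→1: 1 is gray → back edge
First back edge: 8 → 1.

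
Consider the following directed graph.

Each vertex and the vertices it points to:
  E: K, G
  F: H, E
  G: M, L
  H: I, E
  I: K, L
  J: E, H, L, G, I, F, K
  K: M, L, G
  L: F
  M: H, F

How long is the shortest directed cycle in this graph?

For each vertex v, BFS finds the shortest path from v back to v.
The shortest such closed walk is H → E → K → M → H, length 4.

4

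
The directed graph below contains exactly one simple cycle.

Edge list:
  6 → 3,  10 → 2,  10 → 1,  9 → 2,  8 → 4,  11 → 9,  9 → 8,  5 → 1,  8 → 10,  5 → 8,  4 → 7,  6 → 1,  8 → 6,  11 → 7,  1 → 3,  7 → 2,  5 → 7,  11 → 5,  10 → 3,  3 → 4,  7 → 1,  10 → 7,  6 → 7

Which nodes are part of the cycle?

1, 3, 4, 7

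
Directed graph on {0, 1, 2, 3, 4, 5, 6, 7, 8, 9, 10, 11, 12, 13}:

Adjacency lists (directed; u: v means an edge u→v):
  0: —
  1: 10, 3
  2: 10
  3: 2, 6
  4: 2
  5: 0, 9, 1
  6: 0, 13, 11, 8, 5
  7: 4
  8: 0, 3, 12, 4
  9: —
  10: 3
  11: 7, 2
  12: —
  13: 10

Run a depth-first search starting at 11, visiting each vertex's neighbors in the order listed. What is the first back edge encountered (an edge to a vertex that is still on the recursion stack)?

DFS from 11 (visiting each vertex's neighbors in the order listed); mark gray on enter, black on exit:
11 gray
  7 gray
    4 gray
      2 gray
        10 gray
          3 gray
            3→2: 2 is gray → back edge
First back edge: 3 → 2.

3→2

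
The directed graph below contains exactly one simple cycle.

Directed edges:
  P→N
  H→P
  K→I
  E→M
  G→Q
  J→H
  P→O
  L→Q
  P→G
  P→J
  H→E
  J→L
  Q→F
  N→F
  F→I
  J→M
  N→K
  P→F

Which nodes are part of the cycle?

DFS with gray/black marking from H:
H gray
  E gray
    M gray
    M black
  E black
  P gray
    G gray
      Q gray
        F gray
          I gray
          I black
        F black
      Q black
    G black
    J gray
      L gray
        L→Q: Q black — skip
      L black
      J→H: H is gray → back edge
Back edge closes the cycle H → P → J → H; its vertices are {H, J, P}.

H, J, P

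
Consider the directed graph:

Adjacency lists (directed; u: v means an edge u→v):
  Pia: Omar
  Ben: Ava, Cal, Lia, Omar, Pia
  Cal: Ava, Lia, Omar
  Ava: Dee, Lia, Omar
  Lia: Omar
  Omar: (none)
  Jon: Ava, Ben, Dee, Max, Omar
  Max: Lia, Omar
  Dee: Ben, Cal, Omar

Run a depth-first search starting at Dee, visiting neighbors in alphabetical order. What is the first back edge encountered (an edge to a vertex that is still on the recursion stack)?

Ava->Dee

DFS from Dee (visiting neighbors in alphabetical order); mark gray on enter, black on exit:
Dee gray
  Ben gray
    Ava gray
      Ava→Dee: Dee is gray → back edge
First back edge: Ava → Dee.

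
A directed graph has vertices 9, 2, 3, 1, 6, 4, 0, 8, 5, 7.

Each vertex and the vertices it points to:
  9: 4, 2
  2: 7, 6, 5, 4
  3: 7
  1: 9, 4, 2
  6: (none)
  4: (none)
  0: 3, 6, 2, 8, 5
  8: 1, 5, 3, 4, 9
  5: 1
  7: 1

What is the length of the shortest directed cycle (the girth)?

For each vertex v, BFS finds the shortest path from v back to v.
The shortest such closed walk is 2 → 5 → 1 → 2, length 3.

3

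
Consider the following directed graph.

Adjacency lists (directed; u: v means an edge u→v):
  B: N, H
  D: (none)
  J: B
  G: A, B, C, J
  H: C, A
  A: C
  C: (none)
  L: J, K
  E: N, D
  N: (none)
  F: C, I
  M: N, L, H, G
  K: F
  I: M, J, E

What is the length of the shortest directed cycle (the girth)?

For each vertex v, BFS finds the shortest path from v back to v.
The shortest such closed walk is F → I → M → L → K → F, length 5.

5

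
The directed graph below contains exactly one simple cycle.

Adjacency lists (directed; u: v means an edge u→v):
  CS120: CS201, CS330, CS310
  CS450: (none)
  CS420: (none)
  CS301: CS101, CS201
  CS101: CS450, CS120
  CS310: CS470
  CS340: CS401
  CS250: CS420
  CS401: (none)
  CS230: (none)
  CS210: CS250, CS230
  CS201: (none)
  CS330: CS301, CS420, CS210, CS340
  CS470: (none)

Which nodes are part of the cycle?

DFS with gray/black marking from CS330:
CS330 gray
  CS301 gray
    CS101 gray
      CS450 gray
      CS450 black
      CS120 gray
        CS201 gray
        CS201 black
        CS120→CS330: CS330 is gray → back edge
Back edge closes the cycle CS330 → CS301 → CS101 → CS120 → CS330; its vertices are {CS101, CS120, CS301, CS330}.

CS101, CS120, CS301, CS330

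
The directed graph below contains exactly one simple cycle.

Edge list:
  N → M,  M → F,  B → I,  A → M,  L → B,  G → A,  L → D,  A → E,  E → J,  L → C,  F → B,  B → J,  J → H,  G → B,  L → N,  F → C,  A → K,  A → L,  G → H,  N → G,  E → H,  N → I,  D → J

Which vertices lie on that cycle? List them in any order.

A, G, L, N

DFS with gray/black marking from G:
G gray
  B gray
    J gray
      H gray
      H black
    J black
    I gray
    I black
  B black
  G→H: H black — skip
  A gray
    M gray
      F gray
        C gray
        C black
        F→B: B black — skip
      F black
    M black
    E gray
      E→H: H black — skip
      E→J: J black — skip
    E black
    L gray
      D gray
        D→J: J black — skip
      D black
      N gray
        N→M: M black — skip
        N→I: I black — skip
        N→G: G is gray → back edge
Back edge closes the cycle G → A → L → N → G; its vertices are {A, G, L, N}.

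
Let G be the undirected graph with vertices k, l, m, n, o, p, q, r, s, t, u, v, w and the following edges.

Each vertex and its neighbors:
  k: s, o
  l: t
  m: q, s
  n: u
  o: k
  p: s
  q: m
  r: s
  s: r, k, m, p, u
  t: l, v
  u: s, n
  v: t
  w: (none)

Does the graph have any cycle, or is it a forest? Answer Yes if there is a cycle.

DFS, tracking each vertex's parent; an edge to a visited non-parent vertex closes a cycle.
Start from s:
visit s (parent –)
  visit r (parent s)
    r–s: parent, skip
  visit k (parent s)
    k–s: parent, skip
    visit o (parent k)
      o–k: parent, skip
  visit m (parent s)
    visit q (parent m)
      q–m: parent, skip
    m–s: parent, skip
  visit p (parent s)
    p–s: parent, skip
  visit u (parent s)
    u–s: parent, skip
    visit n (parent u)
      n–u: parent, skip
visit l (parent –)
  visit t (parent l)
    t–l: parent, skip
    visit v (parent t)
      v–t: parent, skip
visit w (parent –)
No non-parent visited neighbor found — the graph is a forest.

No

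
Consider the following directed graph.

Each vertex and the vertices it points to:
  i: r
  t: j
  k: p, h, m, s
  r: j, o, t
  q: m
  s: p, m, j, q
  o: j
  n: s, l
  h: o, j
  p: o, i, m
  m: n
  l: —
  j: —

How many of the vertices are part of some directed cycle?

5

A vertex is on a directed cycle iff it belongs to a strongly connected component of size ≥ 2 (or has a self-loop).
The vertices on cycles are {m, n, p, q, s} — 5 in total.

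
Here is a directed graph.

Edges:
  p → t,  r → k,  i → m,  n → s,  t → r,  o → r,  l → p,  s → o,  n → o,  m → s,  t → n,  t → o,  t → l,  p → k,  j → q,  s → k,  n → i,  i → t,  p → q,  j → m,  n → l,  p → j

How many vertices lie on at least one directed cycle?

A vertex is on a directed cycle iff it belongs to a strongly connected component of size ≥ 2 (or has a self-loop).
The vertices on cycles are {i, l, n, p, t} — 5 in total.

5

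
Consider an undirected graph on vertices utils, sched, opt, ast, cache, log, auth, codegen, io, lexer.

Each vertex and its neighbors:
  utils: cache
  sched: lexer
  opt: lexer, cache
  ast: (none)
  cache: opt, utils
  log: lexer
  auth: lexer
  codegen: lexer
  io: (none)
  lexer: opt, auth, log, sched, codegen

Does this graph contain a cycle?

No

DFS, tracking each vertex's parent; an edge to a visited non-parent vertex closes a cycle.
Start from auth:
visit auth (parent –)
  visit lexer (parent auth)
    visit opt (parent lexer)
      opt–lexer: parent, skip
      visit cache (parent opt)
        cache–opt: parent, skip
        visit utils (parent cache)
          utils–cache: parent, skip
    lexer–auth: parent, skip
    visit log (parent lexer)
      log–lexer: parent, skip
    visit sched (parent lexer)
      sched–lexer: parent, skip
    visit codegen (parent lexer)
      codegen–lexer: parent, skip
visit ast (parent –)
visit io (parent –)
No non-parent visited neighbor found — the graph is a forest.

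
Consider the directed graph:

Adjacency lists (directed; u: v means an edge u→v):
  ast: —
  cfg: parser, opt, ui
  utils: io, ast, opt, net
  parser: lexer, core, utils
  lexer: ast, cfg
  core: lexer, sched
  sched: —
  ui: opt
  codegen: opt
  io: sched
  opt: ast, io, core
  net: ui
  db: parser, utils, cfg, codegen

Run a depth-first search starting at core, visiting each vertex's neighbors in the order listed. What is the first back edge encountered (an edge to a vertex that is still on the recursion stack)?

parser→lexer

DFS from core (visiting each vertex's neighbors in the order listed); mark gray on enter, black on exit:
core gray
  lexer gray
    ast gray
    ast black
    cfg gray
      parser gray
        parser→lexer: lexer is gray → back edge
First back edge: parser → lexer.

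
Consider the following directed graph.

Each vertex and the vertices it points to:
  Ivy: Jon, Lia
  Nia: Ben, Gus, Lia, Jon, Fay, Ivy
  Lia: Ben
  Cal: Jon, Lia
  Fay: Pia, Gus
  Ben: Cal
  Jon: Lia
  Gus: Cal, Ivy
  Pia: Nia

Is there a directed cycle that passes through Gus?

No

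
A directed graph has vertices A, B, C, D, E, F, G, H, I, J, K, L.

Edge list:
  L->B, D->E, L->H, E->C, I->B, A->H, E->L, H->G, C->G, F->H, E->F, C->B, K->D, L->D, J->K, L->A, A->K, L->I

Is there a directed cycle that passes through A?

Yes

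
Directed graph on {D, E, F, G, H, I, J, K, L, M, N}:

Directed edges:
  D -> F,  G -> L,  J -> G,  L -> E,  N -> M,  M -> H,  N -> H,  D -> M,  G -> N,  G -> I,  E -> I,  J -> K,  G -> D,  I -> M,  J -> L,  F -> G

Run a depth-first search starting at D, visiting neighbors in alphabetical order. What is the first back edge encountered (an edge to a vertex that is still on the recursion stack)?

DFS from D (visiting neighbors in alphabetical order); mark gray on enter, black on exit:
D gray
  F gray
    G gray
      G→D: D is gray → back edge
First back edge: G → D.

G->D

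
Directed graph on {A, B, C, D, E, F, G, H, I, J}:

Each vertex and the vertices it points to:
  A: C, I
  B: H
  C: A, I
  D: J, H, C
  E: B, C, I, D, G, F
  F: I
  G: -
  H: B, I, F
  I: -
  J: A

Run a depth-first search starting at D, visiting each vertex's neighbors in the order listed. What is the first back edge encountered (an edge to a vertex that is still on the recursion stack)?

C->A

DFS from D (visiting each vertex's neighbors in the order listed); mark gray on enter, black on exit:
D gray
  J gray
    A gray
      C gray
        C→A: A is gray → back edge
First back edge: C → A.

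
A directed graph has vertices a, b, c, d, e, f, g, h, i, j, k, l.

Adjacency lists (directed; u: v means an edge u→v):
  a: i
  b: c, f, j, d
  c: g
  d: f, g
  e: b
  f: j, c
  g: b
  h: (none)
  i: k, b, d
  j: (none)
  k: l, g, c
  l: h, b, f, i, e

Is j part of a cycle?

j lies on a cycle iff there is a path from j back to itself.
Exploring from j, it never reaches itself; equivalently, its strongly connected component is a singleton.

No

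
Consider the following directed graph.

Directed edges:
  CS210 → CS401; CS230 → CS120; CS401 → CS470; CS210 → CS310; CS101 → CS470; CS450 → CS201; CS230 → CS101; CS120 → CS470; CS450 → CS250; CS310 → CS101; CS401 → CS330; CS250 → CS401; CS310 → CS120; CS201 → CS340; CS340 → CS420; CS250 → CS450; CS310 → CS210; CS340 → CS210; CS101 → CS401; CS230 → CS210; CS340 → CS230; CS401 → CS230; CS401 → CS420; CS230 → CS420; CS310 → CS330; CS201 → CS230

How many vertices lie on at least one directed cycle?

A vertex is on a directed cycle iff it belongs to a strongly connected component of size ≥ 2 (or has a self-loop).
The vertices on cycles are {CS101, CS210, CS230, CS250, CS310, CS401, CS450} — 7 in total.

7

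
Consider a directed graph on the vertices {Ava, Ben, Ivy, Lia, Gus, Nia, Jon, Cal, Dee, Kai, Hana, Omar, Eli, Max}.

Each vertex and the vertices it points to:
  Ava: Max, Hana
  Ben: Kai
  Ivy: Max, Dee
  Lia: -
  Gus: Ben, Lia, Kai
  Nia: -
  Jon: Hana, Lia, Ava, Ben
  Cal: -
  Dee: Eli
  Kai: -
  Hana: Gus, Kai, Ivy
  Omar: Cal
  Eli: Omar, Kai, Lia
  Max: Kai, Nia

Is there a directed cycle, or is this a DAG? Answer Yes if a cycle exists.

No

DFS with white/gray/black marking, starting from Ben:
Ben gray
  Kai gray
  Kai black
Ben black
Ava gray
  Max gray
    Max→Kai: Kai black — skip
    Nia gray
    Nia black
  Max black
  Hana gray
    Gus gray
      Gus→Ben: Ben black — skip
      Lia gray
      Lia black
      Gus→Kai: Kai black — skip
    Gus black
    Hana→Kai: Kai black — skip
    Ivy gray
      Ivy→Max: Max black — skip
      Dee gray
        Eli gray
          Omar gray
            Cal gray
            Cal black
          Omar black
          Eli→Kai: Kai black — skip
          Eli→Lia: Lia black — skip
        Eli black
      Dee black
    Ivy black
  Hana black
Ava black
Jon gray
  Jon→Hana: Hana black — skip
  Jon→Lia: Lia black — skip
  Jon→Ava: Ava black — skip
  Jon→Ben: Ben black — skip
Jon black
Every edge goes to a white or black vertex — no back edge, so the graph is acyclic.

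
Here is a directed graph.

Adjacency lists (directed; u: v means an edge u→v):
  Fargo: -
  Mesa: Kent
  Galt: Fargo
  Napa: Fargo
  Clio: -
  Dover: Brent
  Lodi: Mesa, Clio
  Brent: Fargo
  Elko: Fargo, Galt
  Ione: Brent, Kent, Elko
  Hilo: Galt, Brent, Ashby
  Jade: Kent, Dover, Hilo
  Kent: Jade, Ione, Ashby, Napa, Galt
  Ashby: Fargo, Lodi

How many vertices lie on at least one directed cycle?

A vertex is on a directed cycle iff it belongs to a strongly connected component of size ≥ 2 (or has a self-loop).
The vertices on cycles are {Hilo, Ione, Jade, Kent, Lodi, Mesa, Ashby} — 7 in total.

7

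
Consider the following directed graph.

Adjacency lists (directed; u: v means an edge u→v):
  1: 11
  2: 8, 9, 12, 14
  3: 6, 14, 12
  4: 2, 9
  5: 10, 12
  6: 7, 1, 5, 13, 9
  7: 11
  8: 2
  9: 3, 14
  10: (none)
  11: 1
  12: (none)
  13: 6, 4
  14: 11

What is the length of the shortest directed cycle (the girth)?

For each vertex v, BFS finds the shortest path from v back to v.
The shortest such closed walk is 13 → 6 → 13, length 2.

2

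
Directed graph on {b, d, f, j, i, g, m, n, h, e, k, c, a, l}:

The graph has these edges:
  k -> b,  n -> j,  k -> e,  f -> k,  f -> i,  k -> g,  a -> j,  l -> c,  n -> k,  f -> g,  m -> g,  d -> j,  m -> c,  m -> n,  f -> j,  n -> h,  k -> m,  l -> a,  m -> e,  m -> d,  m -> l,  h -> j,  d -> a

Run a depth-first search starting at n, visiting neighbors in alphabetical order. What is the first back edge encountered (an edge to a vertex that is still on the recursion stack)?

DFS from n (visiting neighbors in alphabetical order); mark gray on enter, black on exit:
n gray
  h gray
    j gray
    j black
  h black
  n→j: j black — skip
  k gray
    b gray
    b black
    e gray
    e black
    g gray
    g black
    m gray
      c gray
      c black
      d gray
        a gray
          a→j: j black — skip
        a black
        d→j: j black — skip
      d black
      m→e: e black — skip
      m→g: g black — skip
      l gray
        l→a: a black — skip
        l→c: c black — skip
      l black
      m→n: n is gray → back edge
First back edge: m → n.

m→n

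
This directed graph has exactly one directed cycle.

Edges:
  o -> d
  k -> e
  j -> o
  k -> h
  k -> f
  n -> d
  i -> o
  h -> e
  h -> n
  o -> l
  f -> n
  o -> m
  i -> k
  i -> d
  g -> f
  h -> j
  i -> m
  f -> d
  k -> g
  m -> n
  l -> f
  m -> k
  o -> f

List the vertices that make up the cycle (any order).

h, j, k, m, o

DFS with gray/black marking from o:
o gray
  f gray
    d gray
    d black
    n gray
      n→d: d black — skip
    n black
  f black
  m gray
    m→n: n black — skip
    k gray
      g gray
        g→f: f black — skip
      g black
      h gray
        j gray
          j→o: o is gray → back edge
Back edge closes the cycle o → m → k → h → j → o; its vertices are {h, j, k, m, o}.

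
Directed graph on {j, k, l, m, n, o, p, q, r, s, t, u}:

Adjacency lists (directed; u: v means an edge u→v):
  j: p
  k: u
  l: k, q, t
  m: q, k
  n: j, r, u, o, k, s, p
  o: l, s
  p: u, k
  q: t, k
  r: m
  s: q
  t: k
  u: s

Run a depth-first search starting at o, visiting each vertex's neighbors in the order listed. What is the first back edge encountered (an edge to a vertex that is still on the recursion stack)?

t->k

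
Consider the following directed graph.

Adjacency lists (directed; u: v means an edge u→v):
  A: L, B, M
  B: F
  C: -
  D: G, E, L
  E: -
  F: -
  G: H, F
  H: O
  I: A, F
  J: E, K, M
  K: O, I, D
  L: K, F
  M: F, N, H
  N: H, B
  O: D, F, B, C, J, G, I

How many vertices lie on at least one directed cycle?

A vertex is on a directed cycle iff it belongs to a strongly connected component of size ≥ 2 (or has a self-loop).
The vertices on cycles are {A, D, G, H, I, J, K, L, M, N, O} — 11 in total.

11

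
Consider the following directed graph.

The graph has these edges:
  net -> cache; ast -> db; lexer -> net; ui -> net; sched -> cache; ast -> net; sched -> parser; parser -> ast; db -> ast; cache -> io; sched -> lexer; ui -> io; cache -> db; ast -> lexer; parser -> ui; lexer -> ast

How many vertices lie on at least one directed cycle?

A vertex is on a directed cycle iff it belongs to a strongly connected component of size ≥ 2 (or has a self-loop).
The vertices on cycles are {db, ast, net, cache, lexer} — 5 in total.

5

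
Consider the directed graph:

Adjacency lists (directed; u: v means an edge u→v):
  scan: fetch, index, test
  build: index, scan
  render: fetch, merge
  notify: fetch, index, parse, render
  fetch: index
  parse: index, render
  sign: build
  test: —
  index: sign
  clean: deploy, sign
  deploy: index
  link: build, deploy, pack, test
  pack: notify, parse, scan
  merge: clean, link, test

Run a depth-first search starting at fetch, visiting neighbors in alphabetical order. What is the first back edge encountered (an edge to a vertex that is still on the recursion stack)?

DFS from fetch (visiting neighbors in alphabetical order); mark gray on enter, black on exit:
fetch gray
  index gray
    sign gray
      build gray
        build→index: index is gray → back edge
First back edge: build → index.

build->index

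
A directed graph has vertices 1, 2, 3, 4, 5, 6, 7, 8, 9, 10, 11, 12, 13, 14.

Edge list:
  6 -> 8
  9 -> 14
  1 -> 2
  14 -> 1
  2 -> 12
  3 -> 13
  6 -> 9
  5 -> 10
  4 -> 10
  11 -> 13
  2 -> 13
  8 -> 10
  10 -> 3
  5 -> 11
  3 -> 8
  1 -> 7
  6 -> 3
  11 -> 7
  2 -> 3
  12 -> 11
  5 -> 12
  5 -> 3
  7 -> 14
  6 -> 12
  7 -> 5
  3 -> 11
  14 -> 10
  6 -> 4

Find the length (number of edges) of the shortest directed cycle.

3

For each vertex v, BFS finds the shortest path from v back to v.
The shortest such closed walk is 14 → 1 → 7 → 14, length 3.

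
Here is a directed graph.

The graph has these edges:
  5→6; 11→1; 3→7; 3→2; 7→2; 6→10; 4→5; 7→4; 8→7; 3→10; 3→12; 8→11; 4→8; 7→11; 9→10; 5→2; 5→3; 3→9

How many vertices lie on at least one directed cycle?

5

A vertex is on a directed cycle iff it belongs to a strongly connected component of size ≥ 2 (or has a self-loop).
The vertices on cycles are {3, 4, 5, 7, 8} — 5 in total.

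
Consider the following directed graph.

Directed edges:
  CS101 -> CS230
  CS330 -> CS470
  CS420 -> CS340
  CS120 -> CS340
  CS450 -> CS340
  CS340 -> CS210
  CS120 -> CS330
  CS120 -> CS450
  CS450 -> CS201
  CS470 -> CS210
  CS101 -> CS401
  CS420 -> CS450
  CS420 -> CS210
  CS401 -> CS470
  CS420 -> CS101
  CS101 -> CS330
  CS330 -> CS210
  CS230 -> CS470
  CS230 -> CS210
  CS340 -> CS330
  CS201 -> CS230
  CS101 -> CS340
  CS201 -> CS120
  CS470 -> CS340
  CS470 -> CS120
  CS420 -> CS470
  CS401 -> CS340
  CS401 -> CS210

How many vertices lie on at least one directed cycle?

7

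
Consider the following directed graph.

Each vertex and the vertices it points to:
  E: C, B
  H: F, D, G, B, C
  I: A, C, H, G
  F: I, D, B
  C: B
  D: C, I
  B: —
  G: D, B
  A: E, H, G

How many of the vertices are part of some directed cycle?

A vertex is on a directed cycle iff it belongs to a strongly connected component of size ≥ 2 (or has a self-loop).
The vertices on cycles are {A, D, F, G, H, I} — 6 in total.

6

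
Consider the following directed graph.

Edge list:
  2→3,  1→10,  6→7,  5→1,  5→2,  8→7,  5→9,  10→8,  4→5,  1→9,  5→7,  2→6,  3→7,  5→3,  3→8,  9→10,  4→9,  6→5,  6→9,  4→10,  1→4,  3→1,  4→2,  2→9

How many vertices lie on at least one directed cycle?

6

A vertex is on a directed cycle iff it belongs to a strongly connected component of size ≥ 2 (or has a self-loop).
The vertices on cycles are {1, 2, 3, 4, 5, 6} — 6 in total.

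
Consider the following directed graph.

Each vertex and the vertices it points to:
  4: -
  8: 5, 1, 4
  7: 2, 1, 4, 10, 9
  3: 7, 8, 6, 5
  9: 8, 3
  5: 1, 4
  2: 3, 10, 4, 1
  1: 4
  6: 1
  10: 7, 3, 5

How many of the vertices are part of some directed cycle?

A vertex is on a directed cycle iff it belongs to a strongly connected component of size ≥ 2 (or has a self-loop).
The vertices on cycles are {2, 3, 7, 9, 10} — 5 in total.

5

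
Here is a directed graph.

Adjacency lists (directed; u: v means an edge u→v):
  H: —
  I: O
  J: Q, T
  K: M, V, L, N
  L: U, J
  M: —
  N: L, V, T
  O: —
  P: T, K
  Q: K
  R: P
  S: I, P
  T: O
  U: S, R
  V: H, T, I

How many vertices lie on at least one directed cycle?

A vertex is on a directed cycle iff it belongs to a strongly connected component of size ≥ 2 (or has a self-loop).
The vertices on cycles are {J, K, L, N, P, Q, R, S, U} — 9 in total.

9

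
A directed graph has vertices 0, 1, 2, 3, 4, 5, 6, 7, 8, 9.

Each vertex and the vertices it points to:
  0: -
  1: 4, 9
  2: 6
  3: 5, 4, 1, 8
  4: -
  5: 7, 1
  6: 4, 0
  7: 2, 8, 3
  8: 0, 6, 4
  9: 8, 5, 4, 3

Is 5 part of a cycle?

5 is on a cycle iff 5 can reach itself via ≥1 edge.
5 → 7 → 3 → 5 — yes.

Yes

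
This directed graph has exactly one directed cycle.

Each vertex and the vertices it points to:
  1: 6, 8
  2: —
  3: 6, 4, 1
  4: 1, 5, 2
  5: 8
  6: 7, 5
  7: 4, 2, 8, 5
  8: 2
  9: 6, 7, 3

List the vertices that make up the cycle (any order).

1, 4, 6, 7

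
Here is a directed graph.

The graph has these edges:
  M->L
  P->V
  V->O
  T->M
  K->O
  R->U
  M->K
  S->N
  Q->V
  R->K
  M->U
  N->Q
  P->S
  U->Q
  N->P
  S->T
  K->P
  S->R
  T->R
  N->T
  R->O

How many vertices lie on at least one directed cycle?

A vertex is on a directed cycle iff it belongs to a strongly connected component of size ≥ 2 (or has a self-loop).
The vertices on cycles are {K, M, N, P, R, S, T} — 7 in total.

7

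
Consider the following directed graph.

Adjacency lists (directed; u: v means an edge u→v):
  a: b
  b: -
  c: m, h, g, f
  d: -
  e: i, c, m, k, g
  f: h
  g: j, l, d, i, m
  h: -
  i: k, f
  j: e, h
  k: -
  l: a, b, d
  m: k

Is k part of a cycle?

k lies on a cycle iff there is a path from k back to itself.
Exploring from k, it never reaches itself; equivalently, its strongly connected component is a singleton.

No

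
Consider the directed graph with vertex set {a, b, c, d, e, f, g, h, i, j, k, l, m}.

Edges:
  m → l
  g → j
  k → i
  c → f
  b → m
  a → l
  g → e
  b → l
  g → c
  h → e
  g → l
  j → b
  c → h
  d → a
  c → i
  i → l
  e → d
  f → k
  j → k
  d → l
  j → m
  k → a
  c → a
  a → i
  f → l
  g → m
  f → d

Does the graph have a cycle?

No

DFS with white/gray/black marking, starting from j:
j gray
  m gray
    l gray
    l black
  m black
  k gray
    a gray
      i gray
        i→l: l black — skip
      i black
      a→l: l black — skip
    a black
    k→i: i black — skip
  k black
  b gray
    b→l: l black — skip
    b→m: m black — skip
  b black
j black
c gray
  h gray
    e gray
      d gray
        d→a: a black — skip
        d→l: l black — skip
      d black
    e black
  h black
  c→i: i black — skip
  c→a: a black — skip
  f gray
    f→k: k black — skip
    f→l: l black — skip
    f→d: d black — skip
  f black
c black
g gray
  g→l: l black — skip
  g→c: c black — skip
  g→e: e black — skip
  g→m: m black — skip
  g→j: j black — skip
g black
Every edge goes to a white or black vertex — no back edge, so the graph is acyclic.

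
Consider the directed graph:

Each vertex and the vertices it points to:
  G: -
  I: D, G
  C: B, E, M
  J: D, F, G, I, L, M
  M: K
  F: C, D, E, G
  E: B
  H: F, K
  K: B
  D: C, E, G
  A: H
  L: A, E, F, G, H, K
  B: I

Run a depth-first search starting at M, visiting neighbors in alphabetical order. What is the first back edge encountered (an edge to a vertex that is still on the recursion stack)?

DFS from M (visiting neighbors in alphabetical order); mark gray on enter, black on exit:
M gray
  K gray
    B gray
      I gray
        D gray
          C gray
            C→B: B is gray → back edge
First back edge: C → B.

C→B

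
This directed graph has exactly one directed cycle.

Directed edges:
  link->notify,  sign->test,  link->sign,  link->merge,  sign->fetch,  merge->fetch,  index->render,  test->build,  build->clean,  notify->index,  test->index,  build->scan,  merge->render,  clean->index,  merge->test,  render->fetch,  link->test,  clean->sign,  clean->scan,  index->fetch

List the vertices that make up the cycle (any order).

sign, test, build, clean

DFS with gray/black marking from test:
test gray
  build gray
    scan gray
    scan black
    clean gray
      clean→scan: scan black — skip
      sign gray
        sign→test: test is gray → back edge
Back edge closes the cycle test → build → clean → sign → test; its vertices are {sign, test, build, clean}.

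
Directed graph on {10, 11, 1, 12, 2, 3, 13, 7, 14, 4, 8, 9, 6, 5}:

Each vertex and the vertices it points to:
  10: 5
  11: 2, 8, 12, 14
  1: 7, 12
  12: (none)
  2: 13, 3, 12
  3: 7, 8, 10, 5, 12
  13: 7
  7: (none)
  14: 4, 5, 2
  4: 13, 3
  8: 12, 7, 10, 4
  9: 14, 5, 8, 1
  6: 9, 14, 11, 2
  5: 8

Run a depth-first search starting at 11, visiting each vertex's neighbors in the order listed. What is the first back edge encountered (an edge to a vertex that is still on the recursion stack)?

DFS from 11 (visiting each vertex's neighbors in the order listed); mark gray on enter, black on exit:
11 gray
  2 gray
    13 gray
      7 gray
      7 black
    13 black
    3 gray
      3→7: 7 black — skip
      8 gray
        12 gray
        12 black
        8→7: 7 black — skip
        10 gray
          5 gray
            5→8: 8 is gray → back edge
First back edge: 5 → 8.

5→8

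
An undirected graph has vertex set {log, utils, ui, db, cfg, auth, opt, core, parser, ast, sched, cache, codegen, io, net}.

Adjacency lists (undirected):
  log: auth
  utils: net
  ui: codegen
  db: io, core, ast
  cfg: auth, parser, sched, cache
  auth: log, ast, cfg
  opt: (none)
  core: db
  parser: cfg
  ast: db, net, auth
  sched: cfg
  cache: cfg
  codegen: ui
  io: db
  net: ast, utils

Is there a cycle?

DFS, tracking each vertex's parent; an edge to a visited non-parent vertex closes a cycle.
Start from core:
visit core (parent –)
  visit db (parent core)
    visit io (parent db)
      io–db: parent, skip
    db–core: parent, skip
    visit ast (parent db)
      ast–db: parent, skip
      visit net (parent ast)
        net–ast: parent, skip
        visit utils (parent net)
          utils–net: parent, skip
      visit auth (parent ast)
        visit log (parent auth)
          log–auth: parent, skip
        auth–ast: parent, skip
        visit cfg (parent auth)
          cfg–auth: parent, skip
          visit parser (parent cfg)
            parser–cfg: parent, skip
          visit sched (parent cfg)
            sched–cfg: parent, skip
          visit cache (parent cfg)
            cache–cfg: parent, skip
visit ui (parent –)
  visit codegen (parent ui)
    codegen–ui: parent, skip
visit opt (parent –)
No non-parent visited neighbor found — the graph is a forest.

No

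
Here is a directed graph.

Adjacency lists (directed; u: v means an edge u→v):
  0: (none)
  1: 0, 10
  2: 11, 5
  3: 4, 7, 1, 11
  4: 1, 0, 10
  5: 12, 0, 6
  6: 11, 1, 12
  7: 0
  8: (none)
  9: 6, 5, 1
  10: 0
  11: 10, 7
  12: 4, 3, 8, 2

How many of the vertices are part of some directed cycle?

4

A vertex is on a directed cycle iff it belongs to a strongly connected component of size ≥ 2 (or has a self-loop).
The vertices on cycles are {2, 5, 6, 12} — 4 in total.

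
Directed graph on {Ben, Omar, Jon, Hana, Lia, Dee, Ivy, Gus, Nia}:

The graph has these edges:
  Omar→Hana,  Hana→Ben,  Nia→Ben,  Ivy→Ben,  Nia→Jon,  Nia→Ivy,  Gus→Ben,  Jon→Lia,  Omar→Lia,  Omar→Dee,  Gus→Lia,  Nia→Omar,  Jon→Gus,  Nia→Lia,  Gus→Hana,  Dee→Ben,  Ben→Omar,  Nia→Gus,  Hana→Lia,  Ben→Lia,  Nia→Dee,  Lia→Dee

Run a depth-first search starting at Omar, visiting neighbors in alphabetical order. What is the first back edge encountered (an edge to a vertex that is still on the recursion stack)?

DFS from Omar (visiting neighbors in alphabetical order); mark gray on enter, black on exit:
Omar gray
  Dee gray
    Ben gray
      Lia gray
        Lia→Dee: Dee is gray → back edge
First back edge: Lia → Dee.

Lia→Dee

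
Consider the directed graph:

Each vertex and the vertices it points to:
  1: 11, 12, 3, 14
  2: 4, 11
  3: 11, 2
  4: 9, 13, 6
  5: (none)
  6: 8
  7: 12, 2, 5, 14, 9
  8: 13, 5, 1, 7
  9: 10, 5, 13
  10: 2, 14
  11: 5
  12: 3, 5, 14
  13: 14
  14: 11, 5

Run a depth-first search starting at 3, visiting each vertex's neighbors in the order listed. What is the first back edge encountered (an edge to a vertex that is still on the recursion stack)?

DFS from 3 (visiting each vertex's neighbors in the order listed); mark gray on enter, black on exit:
3 gray
  11 gray
    5 gray
    5 black
  11 black
  2 gray
    4 gray
      9 gray
        10 gray
          10→2: 2 is gray → back edge
First back edge: 10 → 2.

10->2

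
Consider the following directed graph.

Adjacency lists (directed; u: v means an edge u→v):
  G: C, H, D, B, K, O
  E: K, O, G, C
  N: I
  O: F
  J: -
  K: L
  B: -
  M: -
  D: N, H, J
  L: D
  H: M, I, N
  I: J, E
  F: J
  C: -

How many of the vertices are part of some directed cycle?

8

A vertex is on a directed cycle iff it belongs to a strongly connected component of size ≥ 2 (or has a self-loop).
The vertices on cycles are {D, E, G, H, I, K, L, N} — 8 in total.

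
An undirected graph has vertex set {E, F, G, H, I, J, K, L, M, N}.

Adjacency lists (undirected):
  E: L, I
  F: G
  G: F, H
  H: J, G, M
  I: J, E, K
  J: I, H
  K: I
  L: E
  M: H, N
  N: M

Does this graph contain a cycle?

No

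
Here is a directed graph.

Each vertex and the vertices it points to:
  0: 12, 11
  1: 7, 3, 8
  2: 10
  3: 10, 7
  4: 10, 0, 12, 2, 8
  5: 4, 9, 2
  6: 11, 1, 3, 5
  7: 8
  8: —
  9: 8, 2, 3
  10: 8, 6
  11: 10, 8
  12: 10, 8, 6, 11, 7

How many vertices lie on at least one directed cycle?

11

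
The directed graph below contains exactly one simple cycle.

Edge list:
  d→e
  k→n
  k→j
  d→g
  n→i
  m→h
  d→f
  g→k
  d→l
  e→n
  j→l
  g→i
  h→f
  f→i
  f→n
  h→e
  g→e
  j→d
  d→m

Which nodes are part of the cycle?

d, g, j, k

DFS with gray/black marking from j:
j gray
  l gray
  l black
  d gray
    m gray
      h gray
        f gray
          i gray
          i black
          n gray
            n→i: i black — skip
          n black
        f black
        e gray
          e→n: n black — skip
        e black
      h black
    m black
    g gray
      k gray
        k→j: j is gray → back edge
Back edge closes the cycle j → d → g → k → j; its vertices are {d, g, j, k}.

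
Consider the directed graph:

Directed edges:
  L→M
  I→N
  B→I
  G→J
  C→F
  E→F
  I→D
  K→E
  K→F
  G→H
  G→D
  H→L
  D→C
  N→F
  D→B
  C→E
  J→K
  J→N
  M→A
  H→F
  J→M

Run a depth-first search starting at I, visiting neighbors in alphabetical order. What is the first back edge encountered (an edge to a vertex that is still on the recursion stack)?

B→I

DFS from I (visiting neighbors in alphabetical order); mark gray on enter, black on exit:
I gray
  D gray
    B gray
      B→I: I is gray → back edge
First back edge: B → I.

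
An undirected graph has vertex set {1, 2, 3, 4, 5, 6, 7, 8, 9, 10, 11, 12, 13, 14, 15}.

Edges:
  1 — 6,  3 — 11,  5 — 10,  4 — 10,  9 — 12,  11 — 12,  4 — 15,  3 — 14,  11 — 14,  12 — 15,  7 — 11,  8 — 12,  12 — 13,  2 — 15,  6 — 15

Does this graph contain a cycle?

DFS, tracking each vertex's parent; an edge to a visited non-parent vertex closes a cycle.
Start from 4:
visit 4 (parent –)
  visit 15 (parent 4)
    visit 2 (parent 15)
      2–15: parent, skip
    visit 12 (parent 15)
      visit 9 (parent 12)
        9–12: parent, skip
      12–15: parent, skip
      visit 11 (parent 12)
        visit 3 (parent 11)
          visit 14 (parent 3)
            14–11: 11 visited and ≠ parent → cycle
Cycle: 11 – 3 – 14 – 11.

Yes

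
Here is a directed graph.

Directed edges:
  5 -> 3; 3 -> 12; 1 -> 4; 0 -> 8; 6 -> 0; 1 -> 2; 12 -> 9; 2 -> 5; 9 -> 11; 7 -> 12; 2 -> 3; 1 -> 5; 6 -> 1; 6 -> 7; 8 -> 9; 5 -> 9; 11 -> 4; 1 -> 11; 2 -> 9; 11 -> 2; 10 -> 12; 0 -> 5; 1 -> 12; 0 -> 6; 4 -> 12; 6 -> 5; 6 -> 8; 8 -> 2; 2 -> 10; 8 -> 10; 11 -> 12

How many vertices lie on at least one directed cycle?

10

A vertex is on a directed cycle iff it belongs to a strongly connected component of size ≥ 2 (or has a self-loop).
The vertices on cycles are {0, 2, 3, 4, 5, 6, 9, 10, 11, 12} — 10 in total.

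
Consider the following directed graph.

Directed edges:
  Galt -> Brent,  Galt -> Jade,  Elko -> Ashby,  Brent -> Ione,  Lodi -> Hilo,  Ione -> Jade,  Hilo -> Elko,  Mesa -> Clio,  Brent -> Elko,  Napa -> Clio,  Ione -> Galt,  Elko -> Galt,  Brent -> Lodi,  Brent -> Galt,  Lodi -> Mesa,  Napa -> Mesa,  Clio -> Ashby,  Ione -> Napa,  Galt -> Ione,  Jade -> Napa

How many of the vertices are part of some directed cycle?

6

A vertex is on a directed cycle iff it belongs to a strongly connected component of size ≥ 2 (or has a self-loop).
The vertices on cycles are {Elko, Galt, Hilo, Ione, Lodi, Brent} — 6 in total.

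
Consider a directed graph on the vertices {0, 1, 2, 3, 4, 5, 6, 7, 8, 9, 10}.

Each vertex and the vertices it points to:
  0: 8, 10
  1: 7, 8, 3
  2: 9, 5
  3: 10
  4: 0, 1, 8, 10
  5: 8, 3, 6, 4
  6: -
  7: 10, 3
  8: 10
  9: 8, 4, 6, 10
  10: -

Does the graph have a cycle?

DFS with white/gray/black marking, starting from 1:
1 gray
  7 gray
    10 gray
    10 black
    3 gray
      3→10: 10 black — skip
    3 black
  7 black
  8 gray
    8→10: 10 black — skip
  8 black
  1→3: 3 black — skip
1 black
0 gray
  0→8: 8 black — skip
  0→10: 10 black — skip
0 black
2 gray
  9 gray
    9→8: 8 black — skip
    4 gray
      4→0: 0 black — skip
      4→1: 1 black — skip
      4→8: 8 black — skip
      4→10: 10 black — skip
    4 black
    6 gray
    6 black
    9→10: 10 black — skip
  9 black
  5 gray
    5→8: 8 black — skip
    5→3: 3 black — skip
    5→6: 6 black — skip
    5→4: 4 black — skip
  5 black
2 black
Every edge goes to a white or black vertex — no back edge, so the graph is acyclic.

No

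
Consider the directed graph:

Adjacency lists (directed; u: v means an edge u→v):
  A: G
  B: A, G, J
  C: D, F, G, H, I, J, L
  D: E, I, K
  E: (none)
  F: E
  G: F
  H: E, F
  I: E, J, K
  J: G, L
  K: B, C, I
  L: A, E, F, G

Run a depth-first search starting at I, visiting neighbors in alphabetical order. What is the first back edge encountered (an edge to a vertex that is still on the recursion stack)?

DFS from I (visiting neighbors in alphabetical order); mark gray on enter, black on exit:
I gray
  E gray
  E black
  J gray
    G gray
      F gray
        F→E: E black — skip
      F black
    G black
    L gray
      A gray
        A→G: G black — skip
      A black
      L→E: E black — skip
      L→F: F black — skip
      L→G: G black — skip
    L black
  J black
  K gray
    B gray
      B→A: A black — skip
      B→G: G black — skip
      B→J: J black — skip
    B black
    C gray
      D gray
        D→E: E black — skip
        D→I: I is gray → back edge
First back edge: D → I.

D->I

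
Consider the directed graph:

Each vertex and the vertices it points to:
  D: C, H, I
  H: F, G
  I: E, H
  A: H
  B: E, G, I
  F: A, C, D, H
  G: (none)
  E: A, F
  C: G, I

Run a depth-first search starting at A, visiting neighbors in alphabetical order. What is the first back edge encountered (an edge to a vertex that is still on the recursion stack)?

F->A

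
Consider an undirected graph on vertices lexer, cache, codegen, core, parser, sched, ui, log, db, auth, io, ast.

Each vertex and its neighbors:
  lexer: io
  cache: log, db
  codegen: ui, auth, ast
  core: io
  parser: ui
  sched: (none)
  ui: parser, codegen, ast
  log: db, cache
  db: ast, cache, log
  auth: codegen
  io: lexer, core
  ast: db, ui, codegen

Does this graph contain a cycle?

DFS, tracking each vertex's parent; an edge to a visited non-parent vertex closes a cycle.
Start from db:
visit db (parent –)
  visit ast (parent db)
    ast–db: parent, skip
    visit ui (parent ast)
      visit parser (parent ui)
        parser–ui: parent, skip
      visit codegen (parent ui)
        codegen–ui: parent, skip
        visit auth (parent codegen)
          auth–codegen: parent, skip
        codegen–ast: ast visited and ≠ parent → cycle
Cycle: ast – ui – codegen – ast.

Yes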